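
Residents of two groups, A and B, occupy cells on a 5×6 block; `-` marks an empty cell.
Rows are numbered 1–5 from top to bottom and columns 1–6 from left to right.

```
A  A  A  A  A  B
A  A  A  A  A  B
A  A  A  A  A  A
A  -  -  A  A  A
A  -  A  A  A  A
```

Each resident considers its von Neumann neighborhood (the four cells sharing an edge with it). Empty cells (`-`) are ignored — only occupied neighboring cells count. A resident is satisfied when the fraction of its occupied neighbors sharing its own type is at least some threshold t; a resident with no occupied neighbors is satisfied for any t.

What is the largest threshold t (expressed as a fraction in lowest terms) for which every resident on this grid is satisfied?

1/3

Row 1: (1,1)A 2/2 · (1,2)A 3/3 · (1,3)A 3/3 · (1,4)A 3/3 · (1,5)A 2/3 · (1,6)B 1/2
Row 2: (2,1)A 3/3 · (2,2)A 4/4 · (2,3)A 4/4 · (2,4)A 4/4 · (2,5)A 3/4 · (2,6)B 1/3
Row 3: (3,1)A 3/3 · (3,2)A 3/3 · (3,3)A 3/3 · (3,4)A 4/4 · (3,5)A 4/4 · (3,6)A 2/3
Row 4: (4,1)A 2/2 · (4,4)A 3/3 · (4,5)A 4/4 · (4,6)A 3/3
Row 5: (5,1)A 1/1 · (5,3)A 1/1 · (5,4)A 3/3 · (5,5)A 3/3 · (5,6)A 2/2
The smallest same-type fraction is 1/3 at (2,6), which reduces to 1/3. Any threshold above that leaves this resident unsatisfied.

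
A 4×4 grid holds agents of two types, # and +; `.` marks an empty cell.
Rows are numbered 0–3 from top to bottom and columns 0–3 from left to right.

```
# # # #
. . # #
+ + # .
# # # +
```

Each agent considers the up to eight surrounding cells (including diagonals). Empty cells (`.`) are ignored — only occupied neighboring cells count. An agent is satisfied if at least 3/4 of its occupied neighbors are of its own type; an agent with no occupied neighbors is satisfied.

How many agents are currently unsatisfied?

7

Row 0: (0,0)# 1/1 ok · (0,1)# 3/3 ok · (0,2)# 4/4 ok · (0,3)# 3/3 ok
Row 1: (1,2)# 5/6 ok · (1,3)# 4/4 ok
Row 2: (2,0)+ 1/3 unhappy · (2,1)+ 1/6 unhappy · (2,2)# 4/6 unhappy
Row 3: (3,0)# 1/3 unhappy · (3,1)# 3/5 unhappy · (3,2)# 2/4 unhappy · (3,3)+ 0/2 unhappy
Unsatisfied: (2,0), (2,1), (2,2), (3,0), (3,1), (3,2), (3,3) — 7 in total.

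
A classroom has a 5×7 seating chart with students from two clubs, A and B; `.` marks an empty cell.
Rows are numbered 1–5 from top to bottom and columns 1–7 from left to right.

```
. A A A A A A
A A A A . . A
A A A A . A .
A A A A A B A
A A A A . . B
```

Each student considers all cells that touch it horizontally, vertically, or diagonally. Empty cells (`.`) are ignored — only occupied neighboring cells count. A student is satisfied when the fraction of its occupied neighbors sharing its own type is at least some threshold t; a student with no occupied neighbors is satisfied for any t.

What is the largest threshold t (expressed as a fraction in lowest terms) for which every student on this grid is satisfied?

1/4

(1,2)A 4/4
(1,3)A 5/5
(1,4)A 4/4
(1,5)A 3/3
(1,6)A 3/3
(1,7)A 2/2
(2,1)A 4/4
(2,2)A 7/7
(2,3)A 8/8
(2,4)A 6/6
(2,7)A 3/3
(3,1)A 5/5
(3,2)A 8/8
(3,3)A 8/8
(3,4)A 6/6
(3,6)A 3/4
(4,1)A 5/5
(4,2)A 8/8
(4,3)A 8/8
(4,4)A 6/6
(4,5)A 4/5
(4,6)B 1/4
(4,7)A 1/3
(5,1)A 3/3
(5,2)A 5/5
(5,3)A 5/5
(5,4)A 4/4
(5,7)B 1/2
The smallest same-type fraction is 1/4 at (4,6), which reduces to 1/4. Any threshold above that leaves this student unsatisfied.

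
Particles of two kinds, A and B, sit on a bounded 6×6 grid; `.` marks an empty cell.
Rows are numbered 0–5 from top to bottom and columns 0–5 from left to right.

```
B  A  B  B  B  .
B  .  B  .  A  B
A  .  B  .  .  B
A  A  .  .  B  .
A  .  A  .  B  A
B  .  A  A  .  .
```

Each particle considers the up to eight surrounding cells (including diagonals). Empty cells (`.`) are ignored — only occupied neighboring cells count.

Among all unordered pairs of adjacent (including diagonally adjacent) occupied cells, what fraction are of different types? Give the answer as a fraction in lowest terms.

14/33

Scan each occupied cell's neighbors to the right and below (and the two forward diagonals) so each pair is counted once.
From row 0: 6 unlike of 12 pairs (running 6/12).
From row 1: 3 unlike of 5 pairs (running 9/17).
From row 2: 1 unlike of 4 pairs (running 10/21).
From row 3: 1 unlike of 6 pairs (running 11/27).
From row 4: 3 unlike of 5 pairs (running 14/32).
From row 5: 0 unlike of 1 pairs (running 14/33).
Total adjacent occupied pairs: 33; unlike-type pairs: 14.
14/33 is already in lowest terms.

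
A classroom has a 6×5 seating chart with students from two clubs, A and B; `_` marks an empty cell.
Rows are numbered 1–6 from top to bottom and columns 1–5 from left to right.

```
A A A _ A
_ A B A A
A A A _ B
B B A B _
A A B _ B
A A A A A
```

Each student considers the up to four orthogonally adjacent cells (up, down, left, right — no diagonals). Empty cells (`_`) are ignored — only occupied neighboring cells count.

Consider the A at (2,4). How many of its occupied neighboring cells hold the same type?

1

Occupied neighbors of (2,4): (2,3)=B, (2,5)=A.
Same type (A): 1 of 2.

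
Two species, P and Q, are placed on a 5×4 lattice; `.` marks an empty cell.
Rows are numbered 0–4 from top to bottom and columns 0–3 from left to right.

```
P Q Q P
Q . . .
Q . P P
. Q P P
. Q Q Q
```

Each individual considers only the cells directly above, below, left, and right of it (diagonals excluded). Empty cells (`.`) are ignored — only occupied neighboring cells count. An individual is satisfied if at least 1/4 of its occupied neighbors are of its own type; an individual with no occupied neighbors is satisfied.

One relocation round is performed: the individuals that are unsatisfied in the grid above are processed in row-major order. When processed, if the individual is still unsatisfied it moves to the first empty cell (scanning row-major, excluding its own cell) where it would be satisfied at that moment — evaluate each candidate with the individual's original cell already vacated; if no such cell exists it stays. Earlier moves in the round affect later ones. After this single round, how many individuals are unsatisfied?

0

Initially unsatisfied (in order): (0,0), (0,3).
  (0,0) → (1,2).
  (0,3) → (1,1).
Resulting grid:
. Q Q .
Q P P .
Q . P P
. Q P P
. Q Q Q
All satisfied now.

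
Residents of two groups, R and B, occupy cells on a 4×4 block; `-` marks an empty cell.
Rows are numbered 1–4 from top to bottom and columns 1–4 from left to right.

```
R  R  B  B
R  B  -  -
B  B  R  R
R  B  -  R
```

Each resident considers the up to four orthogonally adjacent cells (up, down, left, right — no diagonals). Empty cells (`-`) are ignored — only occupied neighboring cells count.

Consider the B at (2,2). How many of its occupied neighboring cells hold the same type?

Occupied neighbors of (2,2): (1,2)=R, (3,2)=B, (2,1)=R.
Same type (B): 1 of 3.

1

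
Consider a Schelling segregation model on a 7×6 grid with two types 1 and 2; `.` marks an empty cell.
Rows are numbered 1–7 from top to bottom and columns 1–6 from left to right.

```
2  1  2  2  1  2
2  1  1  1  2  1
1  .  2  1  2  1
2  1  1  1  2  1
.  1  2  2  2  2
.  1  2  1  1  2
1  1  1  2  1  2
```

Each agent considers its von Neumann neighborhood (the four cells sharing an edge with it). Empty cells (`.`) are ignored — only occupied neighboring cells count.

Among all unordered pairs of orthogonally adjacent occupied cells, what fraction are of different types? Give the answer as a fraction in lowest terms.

Scan each occupied cell's neighbors to the right and below so each pair is counted once.
From row 1: 8 unlike of 11 pairs (running 8/11).
From row 2: 5 unlike of 10 pairs (running 13/21).
From row 3: 5 unlike of 8 pairs (running 18/29).
From row 4: 6 unlike of 10 pairs (running 24/39).
From row 5: 3 unlike of 9 pairs (running 27/48).
From row 6: 5 unlike of 9 pairs (running 32/57).
From row 7: 3 unlike of 5 pairs (running 35/62).
Total adjacent occupied pairs: 62; unlike-type pairs: 35.
35/62 is already in lowest terms.

35/62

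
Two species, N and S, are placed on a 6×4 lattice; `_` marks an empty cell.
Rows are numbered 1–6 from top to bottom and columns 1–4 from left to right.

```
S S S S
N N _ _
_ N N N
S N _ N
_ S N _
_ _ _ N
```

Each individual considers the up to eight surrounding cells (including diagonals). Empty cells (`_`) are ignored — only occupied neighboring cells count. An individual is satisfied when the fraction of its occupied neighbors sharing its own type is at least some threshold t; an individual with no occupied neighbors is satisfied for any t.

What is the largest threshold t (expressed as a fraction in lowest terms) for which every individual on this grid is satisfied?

(1,1)S 1/3
(1,2)S 2/4
(1,3)S 2/3
(1,4)S 1/1
(2,1)N 2/4
(2,2)N 3/6
(3,2)N 4/5
(3,3)N 5/5
(3,4)N 2/2
(4,1)S 1/3
(4,2)N 3/5
(4,4)N 3/3
(5,2)S 1/3
(5,3)N 3/4
(6,4)N 1/1
The smallest same-type fraction is 1/3 at (1,1), which reduces to 1/3. Any threshold above that leaves this individual unsatisfied.

1/3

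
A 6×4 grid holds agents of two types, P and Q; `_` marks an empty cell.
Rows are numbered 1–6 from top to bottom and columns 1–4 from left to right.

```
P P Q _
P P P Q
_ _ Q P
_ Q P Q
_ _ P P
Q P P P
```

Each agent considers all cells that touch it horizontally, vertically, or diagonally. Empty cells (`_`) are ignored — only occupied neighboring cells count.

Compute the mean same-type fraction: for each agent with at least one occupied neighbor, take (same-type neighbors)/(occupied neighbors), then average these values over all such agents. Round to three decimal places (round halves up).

0.598

Row 1: (1,1)P 3/3 · (1,2)P 4/5 · (1,3)Q 1/4
Row 2: (2,1)P 3/3 · (2,2)P 4/6 · (2,3)P 3/6 · (2,4)Q 2/4
Row 3: (3,3)Q 3/7 · (3,4)P 2/5
Row 4: (4,2)Q 1/3 · (4,3)P 3/6 · (4,4)Q 1/5
Row 5: (5,3)P 5/7 · (5,4)P 4/5
Row 6: (6,1)Q 0/1 · (6,2)P 2/3 · (6,3)P 4/4 · (6,4)P 3/3
Sum over 18 agents: 3/3 + 4/5 + 1/4 + 3/3 + 4/6 + 3/6 + 2/4 + 3/7 + 2/5 + 1/3 + 3/6 + 1/5 + 5/7 + 4/5 + 0/1 + 2/3 + 4/4 + 3/3 = 4519/420; mean = 4519/420 ÷ 18 = 4519/7560 = 0.597751… → 0.598.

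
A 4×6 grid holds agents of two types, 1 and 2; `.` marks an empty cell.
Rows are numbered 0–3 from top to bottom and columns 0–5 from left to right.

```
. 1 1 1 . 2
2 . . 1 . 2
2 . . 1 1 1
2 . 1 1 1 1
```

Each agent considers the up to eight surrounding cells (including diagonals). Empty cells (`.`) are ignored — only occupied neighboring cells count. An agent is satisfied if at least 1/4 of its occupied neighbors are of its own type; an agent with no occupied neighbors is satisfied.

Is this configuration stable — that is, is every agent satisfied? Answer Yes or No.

Row 0: (0,1)1 1/2 ✓ · (0,2)1 3/3 ✓ · (0,3)1 2/2 ✓ · (0,5)2 1/1 ✓
Row 1: (1,0)2 1/2 ✓ · (1,3)1 4/4 ✓ · (1,5)2 1/3 ✓
Row 2: (2,0)2 2/2 ✓ · (2,3)1 5/5 ✓ · (2,4)1 6/7 ✓ · (2,5)1 3/4 ✓
Row 3: (3,0)2 1/1 ✓ · (3,2)1 2/2 ✓ · (3,3)1 4/4 ✓ · (3,4)1 5/5 ✓ · (3,5)1 3/3 ✓
All meet the threshold, so the configuration is stable.

Yes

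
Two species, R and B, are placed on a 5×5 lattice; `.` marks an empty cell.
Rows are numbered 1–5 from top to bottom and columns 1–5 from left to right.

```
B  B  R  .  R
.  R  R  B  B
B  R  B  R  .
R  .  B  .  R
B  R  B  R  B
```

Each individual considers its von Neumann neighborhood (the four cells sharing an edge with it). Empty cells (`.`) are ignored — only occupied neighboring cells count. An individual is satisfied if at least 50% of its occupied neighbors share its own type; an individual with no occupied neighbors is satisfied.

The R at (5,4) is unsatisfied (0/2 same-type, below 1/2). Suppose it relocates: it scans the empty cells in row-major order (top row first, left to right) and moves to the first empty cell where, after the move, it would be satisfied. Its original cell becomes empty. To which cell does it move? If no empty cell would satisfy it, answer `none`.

Vacating (5,4). Empty cells in order:
  (1,4): 2/3 same-type → satisfied — stop here.

(1,4)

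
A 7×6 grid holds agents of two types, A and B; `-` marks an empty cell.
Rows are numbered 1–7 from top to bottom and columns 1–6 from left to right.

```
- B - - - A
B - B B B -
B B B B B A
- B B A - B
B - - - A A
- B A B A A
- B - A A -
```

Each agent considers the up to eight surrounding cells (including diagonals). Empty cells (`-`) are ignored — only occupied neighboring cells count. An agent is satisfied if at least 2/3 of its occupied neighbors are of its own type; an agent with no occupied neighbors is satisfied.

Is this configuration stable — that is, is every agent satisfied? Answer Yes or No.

No

Row 1: (1,2)B 2/2 ✓ · (1,6)A 0/1 ✗
Row 2: (2,1)B 3/3 ✓ · (2,3)B 5/5 ✓ · (2,4)B 5/5 ✓ · (2,5)B 3/5 ✗
Row 3: (3,1)B 3/3 ✓ · (3,2)B 6/6 ✓ · (3,3)B 6/7 ✓ · (3,4)B 6/7 ✓ · (3,5)B 4/6 ✓ · (3,6)A 0/3 ✗
Row 4: (4,2)B 5/5 ✓ · (4,3)B 4/5 ✓ · (4,4)A 1/5 ✗ · (4,6)B 1/4 ✗
Row 5: (5,1)B 2/2 ✓ · (5,5)A 4/6 ✓ · (5,6)A 3/4 ✓
Row 6: (6,2)B 2/3 ✓ · (6,3)A 1/4 ✗ · (6,4)B 0/5 ✗ · (6,5)A 5/6 ✓ · (6,6)A 4/4 ✓
Row 7: (7,2)B 1/2 ✗ · (7,4)A 3/4 ✓ · (7,5)A 3/4 ✓
For instance (1,6) has only 0/1 same-type neighbors, below 2/3.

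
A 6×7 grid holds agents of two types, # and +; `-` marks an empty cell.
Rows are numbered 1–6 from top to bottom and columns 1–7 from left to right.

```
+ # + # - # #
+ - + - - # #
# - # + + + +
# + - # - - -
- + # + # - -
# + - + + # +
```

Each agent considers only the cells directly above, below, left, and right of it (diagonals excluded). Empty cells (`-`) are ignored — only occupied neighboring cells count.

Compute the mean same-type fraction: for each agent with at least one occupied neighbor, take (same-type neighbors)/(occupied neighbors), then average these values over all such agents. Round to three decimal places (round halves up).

0.411

(1,1)+ 1/2
(1,2)# 0/2
(1,3)+ 1/3
(1,4)# 0/1
(1,6)# 2/2
(1,7)# 2/2
(2,1)+ 1/2
(2,3)+ 1/2
(2,6)# 2/3
(2,7)# 2/3
(3,1)# 1/2
(3,3)# 0/2
(3,4)+ 1/3
(3,5)+ 2/2
(3,6)+ 2/3
(3,7)+ 1/2
(4,1)# 1/2
(4,2)+ 1/2
(4,4)# 0/2
(5,2)+ 2/3
(5,3)# 0/2
(5,4)+ 1/4
(5,5)# 0/2
(6,1)# 0/1
(6,2)+ 1/2
(6,4)+ 2/2
(6,5)+ 1/3
(6,6)# 0/2
(6,7)+ 0/1
Sum over 29 agents: 1/2 + 0/2 + 1/3 + 0/1 + 2/2 + 2/2 + 1/2 + 1/2 + 2/3 + 2/3 + 1/2 + 0/2 + 1/3 + 2/2 + 2/3 + 1/2 + 1/2 + 1/2 + 0/2 + 2/3 + 0/2 + 1/4 + 0/2 + 0/1 + 1/2 + 2/2 + 1/3 + 0/2 + 0/1 = 143/12; mean = 143/12 ÷ 29 = 143/348 = 0.410919… → 0.411.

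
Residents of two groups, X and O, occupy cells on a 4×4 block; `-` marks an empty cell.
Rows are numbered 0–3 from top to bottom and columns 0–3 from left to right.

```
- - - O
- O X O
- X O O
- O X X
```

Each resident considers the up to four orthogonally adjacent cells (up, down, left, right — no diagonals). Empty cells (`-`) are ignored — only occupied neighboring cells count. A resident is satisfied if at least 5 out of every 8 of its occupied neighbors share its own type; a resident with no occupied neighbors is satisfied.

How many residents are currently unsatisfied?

7

(0,3)O 1/1 satisfied
(1,1)O 0/2 not
(1,2)X 0/3 not
(1,3)O 2/3 satisfied
(2,1)X 0/3 not
(2,2)O 1/4 not
(2,3)O 2/3 satisfied
(3,1)O 0/2 not
(3,2)X 1/3 not
(3,3)X 1/2 not
Unsatisfied: (1,1), (1,2), (2,1), (2,2), (3,1), (3,2), (3,3) — 7 in total.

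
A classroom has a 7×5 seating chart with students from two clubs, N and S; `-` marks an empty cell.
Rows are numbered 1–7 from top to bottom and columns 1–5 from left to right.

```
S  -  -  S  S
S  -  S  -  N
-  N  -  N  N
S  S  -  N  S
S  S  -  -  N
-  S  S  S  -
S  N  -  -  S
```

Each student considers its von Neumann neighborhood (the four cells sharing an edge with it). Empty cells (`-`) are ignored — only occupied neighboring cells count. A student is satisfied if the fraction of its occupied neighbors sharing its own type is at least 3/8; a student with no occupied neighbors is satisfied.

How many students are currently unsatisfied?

5

Row 1: (1,1)S 1/1 ✓ · (1,4)S 1/1 ✓ · (1,5)S 1/2 ✓
Row 2: (2,1)S 1/1 ✓ · (2,3)S 0/0 ✓ · (2,5)N 1/2 ✓
Row 3: (3,2)N 0/1 ✗ · (3,4)N 2/2 ✓ · (3,5)N 2/3 ✓
Row 4: (4,1)S 2/2 ✓ · (4,2)S 2/3 ✓ · (4,4)N 1/2 ✓ · (4,5)S 0/3 ✗
Row 5: (5,1)S 2/2 ✓ · (5,2)S 3/3 ✓ · (5,5)N 0/1 ✗
Row 6: (6,2)S 2/3 ✓ · (6,3)S 2/2 ✓ · (6,4)S 1/1 ✓
Row 7: (7,1)S 0/1 ✗ · (7,2)N 0/2 ✗ · (7,5)S 0/0 ✓
Unsatisfied: (3,2), (4,5), (5,5), (7,1), (7,2) — 5 in total.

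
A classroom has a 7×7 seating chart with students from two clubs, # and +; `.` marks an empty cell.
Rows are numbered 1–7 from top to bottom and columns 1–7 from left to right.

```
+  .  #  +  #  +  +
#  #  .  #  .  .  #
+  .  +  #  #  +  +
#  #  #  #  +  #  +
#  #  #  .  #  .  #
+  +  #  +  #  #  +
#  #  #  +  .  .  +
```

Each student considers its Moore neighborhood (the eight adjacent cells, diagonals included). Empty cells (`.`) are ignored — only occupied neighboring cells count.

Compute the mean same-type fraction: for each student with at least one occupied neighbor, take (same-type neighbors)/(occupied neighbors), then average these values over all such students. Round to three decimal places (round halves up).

Row 1: (1,1)+ 0/2 · (1,3)# 2/3 · (1,4)+ 0/3 · (1,5)# 1/3 · (1,6)+ 1/3 · (1,7)+ 1/2
Row 2: (2,1)# 1/3 · (2,2)# 2/5 · (2,4)# 4/6 · (2,7)# 0/4
Row 3: (3,1)+ 0/4 · (3,3)+ 0/6 · (3,4)# 4/6 · (3,5)# 4/6 · (3,6)+ 3/6 · (3,7)+ 2/4
Row 4: (4,1)# 3/4 · (4,2)# 5/7 · (4,3)# 5/6 · (4,4)# 5/7 · (4,5)+ 1/6 · (4,6)# 3/7 · (4,7)+ 2/4
Row 5: (5,1)# 3/5 · (5,2)# 6/8 · (5,3)# 5/7 · (5,5)# 4/6 · (5,7)# 2/4
Row 6: (6,1)+ 1/5 · (6,2)+ 1/8 · (6,3)# 4/7 · (6,4)+ 1/6 · (6,5)# 2/4 · (6,6)# 3/5 · (6,7)+ 1/3
Row 7: (7,1)# 1/3 · (7,2)# 3/5 · (7,3)# 2/5 · (7,4)+ 1/4 · (7,7)+ 1/2
Sum over 40 students: 0/2 + 2/3 + 0/3 + 1/3 + 1/3 + 1/2 + 1/3 + 2/5 + 4/6 + 0/4 + 0/4 + 0/6 + 4/6 + 4/6 + 3/6 + 2/4 + 3/4 + 5/7 + 5/6 + 5/7 + 1/6 + 3/7 + 2/4 + 3/5 + 6/8 + 5/7 + 4/6 + 2/4 + 1/5 + 1/8 + 4/7 + 1/6 + 2/4 + 3/5 + 1/3 + 1/3 + 3/5 + 2/5 + 1/4 + 1/2 = 14687/840; mean = 14687/840 ÷ 40 = 14687/33600 = 0.437113… → 0.437.

0.437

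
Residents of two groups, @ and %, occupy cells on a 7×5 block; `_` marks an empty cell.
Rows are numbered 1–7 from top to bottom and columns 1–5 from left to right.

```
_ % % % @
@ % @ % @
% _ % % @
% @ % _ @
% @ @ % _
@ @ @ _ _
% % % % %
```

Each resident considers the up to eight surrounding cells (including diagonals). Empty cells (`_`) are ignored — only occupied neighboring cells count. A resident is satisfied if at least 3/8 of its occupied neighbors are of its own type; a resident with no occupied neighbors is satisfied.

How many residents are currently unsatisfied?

8

(1,2)% 2/4 ✓
(1,3)% 4/5 ✓
(1,4)% 2/5 ✓
(1,5)@ 1/3 ✗
(2,1)@ 0/3 ✗
(2,2)% 4/6 ✓
(2,3)@ 0/7 ✗
(2,4)% 4/8 ✓
(2,5)@ 2/5 ✓
(3,1)% 2/4 ✓
(3,3)% 4/6 ✓
(3,4)% 3/7 ✓
(3,5)@ 2/4 ✓
(4,1)% 2/4 ✓
(4,2)@ 2/7 ✗
(4,3)% 3/6 ✓
(4,5)@ 1/3 ✗
(5,1)% 1/5 ✗
(5,2)@ 5/8 ✓
(5,3)@ 4/6 ✓
(5,4)% 1/4 ✗
(6,1)@ 2/5 ✓
(6,2)@ 4/8 ✓
(6,3)@ 3/7 ✓
(7,1)% 1/3 ✗
(7,2)% 2/5 ✓
(7,3)% 2/4 ✓
(7,4)% 2/3 ✓
(7,5)% 1/1 ✓
Unsatisfied: (1,5), (2,1), (2,3), (4,2), (4,5), (5,1), (5,4), (7,1) — 8 in total.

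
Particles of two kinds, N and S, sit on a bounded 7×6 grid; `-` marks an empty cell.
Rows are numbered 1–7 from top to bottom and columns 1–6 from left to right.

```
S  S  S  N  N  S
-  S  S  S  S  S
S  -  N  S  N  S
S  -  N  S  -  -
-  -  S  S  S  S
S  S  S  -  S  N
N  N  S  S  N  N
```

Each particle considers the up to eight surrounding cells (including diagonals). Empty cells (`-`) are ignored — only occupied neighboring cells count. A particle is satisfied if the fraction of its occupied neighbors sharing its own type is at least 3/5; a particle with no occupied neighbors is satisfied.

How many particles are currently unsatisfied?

Row 1: (1,1)S 2/2 ok · (1,2)S 4/4 ok · (1,3)S 4/5 ok · (1,4)N 1/5 unhappy · (1,5)N 1/5 unhappy · (1,6)S 2/3 ok
Row 2: (2,2)S 5/6 ok · (2,3)S 5/7 ok · (2,4)S 4/8 unhappy · (2,5)S 5/8 ok · (2,6)S 3/5 ok
Row 3: (3,1)S 2/2 ok · (3,3)N 1/6 unhappy · (3,4)S 4/7 unhappy · (3,5)N 0/6 unhappy · (3,6)S 2/3 ok
Row 4: (4,1)S 1/1 ok · (4,3)N 1/5 unhappy · (4,4)S 4/7 unhappy
Row 5: (5,3)S 4/5 ok · (5,4)S 5/6 ok · (5,5)S 4/5 ok · (5,6)S 2/3 ok
Row 6: (6,1)S 1/3 unhappy · (6,2)S 4/6 ok · (6,3)S 5/6 ok · (6,5)S 4/7 unhappy · (6,6)N 2/5 unhappy
Row 7: (7,1)N 1/3 unhappy · (7,2)N 1/5 unhappy · (7,3)S 3/4 ok · (7,4)S 3/4 ok · (7,5)N 2/4 unhappy · (7,6)N 2/3 ok
Unsatisfied: (1,4), (1,5), (2,4), (3,3), (3,4), (3,5), (4,3), (4,4), (6,1), (6,5), (6,6), (7,1), (7,2), (7,5) — 14 in total.

14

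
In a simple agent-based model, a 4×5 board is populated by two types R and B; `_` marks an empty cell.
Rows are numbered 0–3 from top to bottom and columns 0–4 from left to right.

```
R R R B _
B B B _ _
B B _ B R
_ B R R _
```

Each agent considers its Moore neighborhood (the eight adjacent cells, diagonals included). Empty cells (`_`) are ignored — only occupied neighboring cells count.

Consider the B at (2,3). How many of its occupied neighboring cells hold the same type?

1

Occupied neighbors of (2,3): (1,2)=B, (2,4)=R, (3,2)=R, (3,3)=R.
Same type (B): 1 of 4.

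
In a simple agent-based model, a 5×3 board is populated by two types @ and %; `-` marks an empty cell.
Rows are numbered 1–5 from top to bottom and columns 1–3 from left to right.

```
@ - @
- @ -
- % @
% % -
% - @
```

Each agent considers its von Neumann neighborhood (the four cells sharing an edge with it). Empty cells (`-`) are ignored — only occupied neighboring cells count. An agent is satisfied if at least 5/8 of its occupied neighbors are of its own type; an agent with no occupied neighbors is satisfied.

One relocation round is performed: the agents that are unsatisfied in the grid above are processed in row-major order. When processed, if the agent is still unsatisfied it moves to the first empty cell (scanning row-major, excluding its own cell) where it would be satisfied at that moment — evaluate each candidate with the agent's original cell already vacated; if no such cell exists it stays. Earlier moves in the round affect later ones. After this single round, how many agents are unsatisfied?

0

Initially unsatisfied (in order): (2,2), (3,2), (3,3).
  (2,2) → (1,2).
  (3,2) → (3,1).
  (3,3): now satisfied by earlier moves; stays.
Resulting grid:
@ @ @
- - -
% - @
% % -
% - @
All satisfied now.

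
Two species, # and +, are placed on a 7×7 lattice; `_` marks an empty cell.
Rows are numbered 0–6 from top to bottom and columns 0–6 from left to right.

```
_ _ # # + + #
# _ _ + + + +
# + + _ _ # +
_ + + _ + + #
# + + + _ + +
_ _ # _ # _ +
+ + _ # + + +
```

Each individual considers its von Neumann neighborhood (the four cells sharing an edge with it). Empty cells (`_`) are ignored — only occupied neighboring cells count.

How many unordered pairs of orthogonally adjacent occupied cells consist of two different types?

15

Scan each occupied cell's neighbors to the right and below so each pair is counted once.
From row 0: 4 unlike of 8 pairs (running 4/8).
From row 1: 1 unlike of 6 pairs (running 5/14).
From row 2: 4 unlike of 7 pairs (running 9/21).
From row 3: 2 unlike of 7 pairs (running 11/28).
From row 4: 2 unlike of 6 pairs (running 13/34).
From row 5: 1 unlike of 2 pairs (running 14/36).
From row 6: 1 unlike of 4 pairs (running 15/40).
Total adjacent occupied pairs: 40; unlike-type pairs: 15.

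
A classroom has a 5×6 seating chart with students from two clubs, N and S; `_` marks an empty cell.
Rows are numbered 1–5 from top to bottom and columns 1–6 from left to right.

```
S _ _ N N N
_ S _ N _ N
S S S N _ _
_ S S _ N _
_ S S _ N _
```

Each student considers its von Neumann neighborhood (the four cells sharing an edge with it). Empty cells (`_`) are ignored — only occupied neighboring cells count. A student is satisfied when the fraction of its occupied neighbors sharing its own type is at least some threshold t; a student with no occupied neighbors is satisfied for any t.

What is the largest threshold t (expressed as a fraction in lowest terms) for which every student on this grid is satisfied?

1/2

(1,1)S — no occupied neighbors
(1,4)N 2/2
(1,5)N 2/2
(1,6)N 2/2
(2,2)S 1/1
(2,4)N 2/2
(2,6)N 1/1
(3,1)S 1/1
(3,2)S 4/4
(3,3)S 2/3
(3,4)N 1/2
(4,2)S 3/3
(4,3)S 3/3
(4,5)N 1/1
(5,2)S 2/2
(5,3)S 2/2
(5,5)N 1/1
The smallest same-type fraction is 1/2 at (3,4), which reduces to 1/2. Any threshold above that leaves this student unsatisfied.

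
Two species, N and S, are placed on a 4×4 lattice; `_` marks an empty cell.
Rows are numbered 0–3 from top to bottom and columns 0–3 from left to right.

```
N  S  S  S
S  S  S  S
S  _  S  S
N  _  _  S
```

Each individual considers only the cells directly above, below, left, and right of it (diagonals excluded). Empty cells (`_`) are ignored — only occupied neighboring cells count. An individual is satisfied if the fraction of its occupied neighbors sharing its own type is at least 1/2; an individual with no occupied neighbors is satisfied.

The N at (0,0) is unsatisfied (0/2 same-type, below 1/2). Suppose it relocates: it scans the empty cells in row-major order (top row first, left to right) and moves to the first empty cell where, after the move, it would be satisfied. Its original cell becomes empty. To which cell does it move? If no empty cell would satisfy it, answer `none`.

Vacating (0,0). Empty cells in order:
  (2,1): 0/3 same-type → still unsatisfied.
  (3,1): 1/1 same-type → satisfied — stop here.

(3,1)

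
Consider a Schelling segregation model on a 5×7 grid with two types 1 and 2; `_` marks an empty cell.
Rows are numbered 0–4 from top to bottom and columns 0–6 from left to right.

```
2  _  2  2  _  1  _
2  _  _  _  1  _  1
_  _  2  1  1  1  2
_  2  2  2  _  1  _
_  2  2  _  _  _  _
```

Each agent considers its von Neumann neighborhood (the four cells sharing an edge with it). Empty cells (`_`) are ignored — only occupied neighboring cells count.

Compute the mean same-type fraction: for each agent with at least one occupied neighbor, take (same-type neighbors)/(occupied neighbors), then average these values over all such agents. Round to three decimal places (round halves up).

Row 0: (0,0)2 1/1 · (0,2)2 1/1 · (0,3)2 1/1 · (0,5)1 — no occupied neighbors
Row 1: (1,0)2 1/1 · (1,4)1 1/1 · (1,6)1 0/1
Row 2: (2,2)2 1/2 · (2,3)1 1/3 · (2,4)1 3/3 · (2,5)1 2/3 · (2,6)2 0/2
Row 3: (3,1)2 2/2 · (3,2)2 4/4 · (3,3)2 1/2 · (3,5)1 1/1
Row 4: (4,1)2 2/2 · (4,2)2 2/2
Sum over 17 agents: 1/1 + 1/1 + 1/1 + 1/1 + 1/1 + 0/1 + 1/2 + 1/3 + 3/3 + 2/3 + 0/2 + 2/2 + 4/4 + 1/2 + 1/1 + 2/2 + 2/2 = 13; mean = 13 ÷ 17 = 13/17 = 0.764705… → 0.765.

0.765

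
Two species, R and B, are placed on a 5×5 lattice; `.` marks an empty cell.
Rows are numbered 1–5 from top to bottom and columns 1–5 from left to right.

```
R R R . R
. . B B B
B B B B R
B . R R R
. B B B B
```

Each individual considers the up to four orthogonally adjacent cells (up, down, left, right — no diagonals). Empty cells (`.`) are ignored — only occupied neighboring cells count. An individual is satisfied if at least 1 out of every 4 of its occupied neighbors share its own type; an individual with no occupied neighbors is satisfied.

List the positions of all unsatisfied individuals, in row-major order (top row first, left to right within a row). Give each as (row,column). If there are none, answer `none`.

(1,5)

Row 1: (1,1)R 1/1 ✓ · (1,2)R 2/2 ✓ · (1,3)R 1/2 ✓ · (1,5)R 0/1 ✗
Row 2: (2,3)B 2/3 ✓ · (2,4)B 3/3 ✓ · (2,5)B 1/3 ✓
Row 3: (3,1)B 2/2 ✓ · (3,2)B 2/2 ✓ · (3,3)B 3/4 ✓ · (3,4)B 2/4 ✓ · (3,5)R 1/3 ✓
Row 4: (4,1)B 1/1 ✓ · (4,3)R 1/3 ✓ · (4,4)R 2/4 ✓ · (4,5)R 2/3 ✓
Row 5: (5,2)B 1/1 ✓ · (5,3)B 2/3 ✓ · (5,4)B 2/3 ✓ · (5,5)B 1/2 ✓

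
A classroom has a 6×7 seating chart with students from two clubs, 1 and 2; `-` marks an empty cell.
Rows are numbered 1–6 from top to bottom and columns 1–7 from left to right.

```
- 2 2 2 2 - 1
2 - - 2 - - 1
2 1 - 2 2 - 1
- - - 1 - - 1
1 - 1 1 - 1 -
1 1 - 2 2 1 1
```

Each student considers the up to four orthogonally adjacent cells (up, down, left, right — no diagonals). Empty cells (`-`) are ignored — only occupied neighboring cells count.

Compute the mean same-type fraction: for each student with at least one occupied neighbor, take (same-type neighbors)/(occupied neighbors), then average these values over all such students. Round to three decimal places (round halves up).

(1,2)2 1/1
(1,3)2 2/2
(1,4)2 3/3
(1,5)2 1/1
(1,7)1 1/1
(2,1)2 1/1
(2,4)2 2/2
(2,7)1 2/2
(3,1)2 1/2
(3,2)1 0/1
(3,4)2 2/3
(3,5)2 1/1
(3,7)1 2/2
(4,4)1 1/2
(4,7)1 1/1
(5,1)1 1/1
(5,3)1 1/1
(5,4)1 2/3
(5,6)1 1/1
(6,1)1 2/2
(6,2)1 1/1
(6,4)2 1/2
(6,5)2 1/2
(6,6)1 2/3
(6,7)1 1/1
Sum over 25 students: 1/1 + 2/2 + 3/3 + 1/1 + 1/1 + 1/1 + 2/2 + 2/2 + 1/2 + 0/1 + 2/3 + 1/1 + 2/2 + 1/2 + 1/1 + 1/1 + 1/1 + 2/3 + 1/1 + 2/2 + 1/1 + 1/2 + 1/2 + 2/3 + 1/1 = 21; mean = 21 ÷ 25 = 21/25 = 0.84 → 0.840.

0.840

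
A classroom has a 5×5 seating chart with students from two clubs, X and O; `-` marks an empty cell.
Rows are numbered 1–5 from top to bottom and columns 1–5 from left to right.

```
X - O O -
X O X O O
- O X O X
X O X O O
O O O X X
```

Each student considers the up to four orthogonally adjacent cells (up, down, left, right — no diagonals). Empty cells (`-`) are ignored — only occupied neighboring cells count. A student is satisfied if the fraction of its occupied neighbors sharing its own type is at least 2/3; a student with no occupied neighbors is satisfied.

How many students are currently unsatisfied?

Row 1: (1,1)X 1/1 ok · (1,3)O 1/2 unhappy · (1,4)O 2/2 ok
Row 2: (2,1)X 1/2 unhappy · (2,2)O 1/3 unhappy · (2,3)X 1/4 unhappy · (2,4)O 3/4 ok · (2,5)O 1/2 unhappy
Row 3: (3,2)O 2/3 ok · (3,3)X 2/4 unhappy · (3,4)O 2/4 unhappy · (3,5)X 0/3 unhappy
Row 4: (4,1)X 0/2 unhappy · (4,2)O 2/4 unhappy · (4,3)X 1/4 unhappy · (4,4)O 2/4 unhappy · (4,5)O 1/3 unhappy
Row 5: (5,1)O 1/2 unhappy · (5,2)O 3/3 ok · (5,3)O 1/3 unhappy · (5,4)X 1/3 unhappy · (5,5)X 1/2 unhappy
Unsatisfied: (1,3), (2,1), (2,2), (2,3), (2,5), (3,3), (3,4), (3,5), (4,1), (4,2), (4,3), (4,4), (4,5), (5,1), (5,3), (5,4), (5,5) — 17 in total.

17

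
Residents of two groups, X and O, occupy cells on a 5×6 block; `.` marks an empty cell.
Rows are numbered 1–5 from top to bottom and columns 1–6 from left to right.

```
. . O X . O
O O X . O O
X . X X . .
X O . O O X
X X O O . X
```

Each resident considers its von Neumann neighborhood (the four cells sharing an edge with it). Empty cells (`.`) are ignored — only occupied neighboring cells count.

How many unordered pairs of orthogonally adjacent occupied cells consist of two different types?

Scan each occupied cell's neighbors to the right and below so each pair is counted once.
From row 1: 2 unlike of 3 pairs (running 2/3).
From row 2: 2 unlike of 5 pairs (running 4/8).
From row 3: 1 unlike of 3 pairs (running 5/11).
From row 4: 3 unlike of 7 pairs (running 8/18).
From row 5: 1 unlike of 3 pairs (running 9/21).
Total adjacent occupied pairs: 21; unlike-type pairs: 9.

9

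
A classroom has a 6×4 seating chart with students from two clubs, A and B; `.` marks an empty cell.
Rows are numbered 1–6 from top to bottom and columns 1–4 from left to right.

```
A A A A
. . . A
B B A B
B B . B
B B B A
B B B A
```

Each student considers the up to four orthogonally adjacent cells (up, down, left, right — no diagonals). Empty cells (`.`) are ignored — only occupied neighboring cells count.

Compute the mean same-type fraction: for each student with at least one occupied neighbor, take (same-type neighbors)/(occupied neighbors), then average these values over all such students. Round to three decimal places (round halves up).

0.758

Row 1: (1,1)A 1/1 · (1,2)A 2/2 · (1,3)A 2/2 · (1,4)A 2/2
Row 2: (2,4)A 1/2
Row 3: (3,1)B 2/2 · (3,2)B 2/3 · (3,3)A 0/2 · (3,4)B 1/3
Row 4: (4,1)B 3/3 · (4,2)B 3/3 · (4,4)B 1/2
Row 5: (5,1)B 3/3 · (5,2)B 4/4 · (5,3)B 2/3 · (5,4)A 1/3
Row 6: (6,1)B 2/2 · (6,2)B 3/3 · (6,3)B 2/3 · (6,4)A 1/2
Sum over 20 students: 1/1 + 2/2 + 2/2 + 2/2 + 1/2 + 2/2 + 2/3 + 0/2 + 1/3 + 3/3 + 3/3 + 1/2 + 3/3 + 4/4 + 2/3 + 1/3 + 2/2 + 3/3 + 2/3 + 1/2 = 91/6; mean = 91/6 ÷ 20 = 91/120 = 0.758333… → 0.758.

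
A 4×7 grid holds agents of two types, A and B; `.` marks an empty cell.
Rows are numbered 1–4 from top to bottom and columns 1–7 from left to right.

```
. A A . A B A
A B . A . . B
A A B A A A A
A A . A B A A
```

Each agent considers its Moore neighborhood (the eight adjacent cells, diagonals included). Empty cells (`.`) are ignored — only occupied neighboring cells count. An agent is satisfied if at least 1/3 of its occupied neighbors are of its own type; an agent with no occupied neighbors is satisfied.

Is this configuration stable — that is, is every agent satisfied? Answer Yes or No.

No

(1,2)A 2/3 ✓
(1,3)A 2/3 ✓
(1,5)A 1/2 ✓
(1,6)B 1/3 ✓
(1,7)A 0/2 ✗
(2,1)A 3/4 ✓
(2,2)B 1/6 ✗
(2,4)A 4/5 ✓
(2,7)B 1/4 ✗
(3,1)A 4/5 ✓
(3,2)A 4/6 ✓
(3,3)B 1/6 ✗
(3,4)A 3/5 ✓
(3,5)A 5/6 ✓
(3,6)A 4/6 ✓
(3,7)A 3/4 ✓
(4,1)A 3/3 ✓
(4,2)A 3/4 ✓
(4,4)A 2/4 ✓
(4,5)B 0/5 ✗
(4,6)A 4/5 ✓
(4,7)A 3/3 ✓
For instance (1,7) has only 0/2 same-type neighbors, below 1/3.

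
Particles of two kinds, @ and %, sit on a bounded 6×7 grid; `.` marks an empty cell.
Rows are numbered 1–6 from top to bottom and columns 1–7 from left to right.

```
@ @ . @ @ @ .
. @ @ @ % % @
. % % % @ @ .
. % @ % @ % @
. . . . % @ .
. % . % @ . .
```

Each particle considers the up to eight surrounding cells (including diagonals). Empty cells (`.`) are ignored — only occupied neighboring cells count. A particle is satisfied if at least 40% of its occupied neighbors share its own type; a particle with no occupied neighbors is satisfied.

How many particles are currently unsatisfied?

Row 1: (1,1)@ 2/2 ok · (1,2)@ 3/3 ok · (1,4)@ 3/4 ok · (1,5)@ 3/5 ok · (1,6)@ 2/4 ok
Row 2: (2,2)@ 3/5 ok · (2,3)@ 4/7 ok · (2,4)@ 4/7 ok · (2,5)% 2/8 unhappy · (2,6)% 1/6 unhappy · (2,7)@ 2/3 ok
Row 3: (3,2)% 2/5 ok · (3,3)% 4/8 ok · (3,4)% 3/8 unhappy · (3,5)@ 3/8 unhappy · (3,6)@ 4/7 ok
Row 4: (4,2)% 2/3 ok · (4,3)@ 0/5 unhappy · (4,4)% 3/6 ok · (4,5)@ 3/7 ok · (4,6)% 1/6 unhappy · (4,7)@ 2/3 ok
Row 5: (5,5)% 3/6 ok · (5,6)@ 3/5 ok
Row 6: (6,2)% 0/0 ok · (6,4)% 1/2 ok · (6,5)@ 1/3 unhappy
Unsatisfied: (2,5), (2,6), (3,4), (3,5), (4,3), (4,6), (6,5) — 7 in total.

7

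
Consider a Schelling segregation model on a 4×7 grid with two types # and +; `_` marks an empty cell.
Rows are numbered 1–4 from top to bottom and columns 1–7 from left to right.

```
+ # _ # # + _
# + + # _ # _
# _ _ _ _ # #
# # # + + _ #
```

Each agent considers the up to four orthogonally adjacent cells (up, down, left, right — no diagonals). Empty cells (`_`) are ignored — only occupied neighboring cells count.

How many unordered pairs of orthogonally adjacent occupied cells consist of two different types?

8

Scan each occupied cell's neighbors to the right and below so each pair is counted once.
From row 1: 5 unlike of 7 pairs (running 5/7).
From row 2: 2 unlike of 5 pairs (running 7/12).
From row 3: 0 unlike of 3 pairs (running 7/15).
From row 4: 1 unlike of 4 pairs (running 8/19).
Total adjacent occupied pairs: 19; unlike-type pairs: 8.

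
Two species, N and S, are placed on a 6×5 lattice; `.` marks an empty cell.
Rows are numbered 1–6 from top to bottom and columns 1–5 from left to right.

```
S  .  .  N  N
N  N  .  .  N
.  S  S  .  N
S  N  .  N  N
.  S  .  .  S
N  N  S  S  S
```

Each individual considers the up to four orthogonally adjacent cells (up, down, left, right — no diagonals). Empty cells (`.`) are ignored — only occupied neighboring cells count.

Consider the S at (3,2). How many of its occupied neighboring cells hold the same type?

Occupied neighbors of (3,2): (2,2)=N, (4,2)=N, (3,3)=S.
Same type (S): 1 of 3.

1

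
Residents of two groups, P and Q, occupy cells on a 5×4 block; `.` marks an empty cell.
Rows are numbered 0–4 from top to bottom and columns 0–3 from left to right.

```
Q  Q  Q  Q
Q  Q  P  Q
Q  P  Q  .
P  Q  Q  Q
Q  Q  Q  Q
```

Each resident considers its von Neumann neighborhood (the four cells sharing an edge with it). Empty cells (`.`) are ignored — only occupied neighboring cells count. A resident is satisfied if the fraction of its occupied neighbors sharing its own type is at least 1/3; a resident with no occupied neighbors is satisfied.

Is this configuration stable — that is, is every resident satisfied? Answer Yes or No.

No

(0,0)Q 2/2 ✓
(0,1)Q 3/3 ✓
(0,2)Q 2/3 ✓
(0,3)Q 2/2 ✓
(1,0)Q 3/3 ✓
(1,1)Q 2/4 ✓
(1,2)P 0/4 ✗
(1,3)Q 1/2 ✓
(2,0)Q 1/3 ✓
(2,1)P 0/4 ✗
(2,2)Q 1/3 ✓
(3,0)P 0/3 ✗
(3,1)Q 2/4 ✓
(3,2)Q 4/4 ✓
(3,3)Q 2/2 ✓
(4,0)Q 1/2 ✓
(4,1)Q 3/3 ✓
(4,2)Q 3/3 ✓
(4,3)Q 2/2 ✓
For instance (1,2) has only 0/4 same-type neighbors, below 1/3.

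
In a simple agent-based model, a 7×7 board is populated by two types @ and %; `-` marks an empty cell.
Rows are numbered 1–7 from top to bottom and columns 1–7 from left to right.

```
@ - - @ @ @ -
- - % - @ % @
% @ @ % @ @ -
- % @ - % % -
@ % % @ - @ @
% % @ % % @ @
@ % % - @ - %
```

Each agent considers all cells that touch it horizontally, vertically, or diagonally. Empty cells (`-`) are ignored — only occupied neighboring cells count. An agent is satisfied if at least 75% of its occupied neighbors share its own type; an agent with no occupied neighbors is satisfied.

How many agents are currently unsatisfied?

Row 1: (1,1)@ 0/0 ok · (1,4)@ 2/3 unhappy · (1,5)@ 3/4 ok · (1,6)@ 3/4 ok
Row 2: (2,3)% 1/4 unhappy · (2,5)@ 5/7 unhappy · (2,6)% 0/6 unhappy · (2,7)@ 2/3 unhappy
Row 3: (3,1)% 1/2 unhappy · (3,2)@ 2/5 unhappy · (3,3)@ 2/5 unhappy · (3,4)% 2/6 unhappy · (3,5)@ 2/6 unhappy · (3,6)@ 3/6 unhappy
Row 4: (4,2)% 3/7 unhappy · (4,3)@ 3/7 unhappy · (4,5)% 2/6 unhappy · (4,6)% 1/5 unhappy
Row 5: (5,1)@ 0/4 unhappy · (5,2)% 4/7 unhappy · (5,3)% 4/7 unhappy · (5,4)@ 2/6 unhappy · (5,6)@ 3/6 unhappy · (5,7)@ 3/4 ok
Row 6: (6,1)% 3/5 unhappy · (6,2)% 5/8 unhappy · (6,3)@ 1/7 unhappy · (6,4)% 3/6 unhappy · (6,5)% 1/5 unhappy · (6,6)@ 4/6 unhappy · (6,7)@ 3/4 ok
Row 7: (7,1)@ 0/3 unhappy · (7,2)% 3/5 unhappy · (7,3)% 3/4 ok · (7,5)@ 1/3 unhappy · (7,7)% 0/2 unhappy
Unsatisfied: (1,4), (2,3), (2,5), (2,6), (2,7), (3,1), (3,2), (3,3), (3,4), (3,5), (3,6), (4,2), (4,3), (4,5), (4,6), (5,1), (5,2), (5,3), (5,4), (5,6), (6,1), (6,2), (6,3), (6,4), (6,5), (6,6), (7,1), (7,2), (7,5), (7,7) — 30 in total.

30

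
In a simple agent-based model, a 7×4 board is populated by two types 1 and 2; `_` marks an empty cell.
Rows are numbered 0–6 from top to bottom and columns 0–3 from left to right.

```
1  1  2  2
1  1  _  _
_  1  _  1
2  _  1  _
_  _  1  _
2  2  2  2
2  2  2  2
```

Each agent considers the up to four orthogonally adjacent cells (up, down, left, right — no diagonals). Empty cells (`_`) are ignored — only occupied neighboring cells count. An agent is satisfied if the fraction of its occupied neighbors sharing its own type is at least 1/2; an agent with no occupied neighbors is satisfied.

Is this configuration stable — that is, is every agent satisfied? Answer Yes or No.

Yes

(0,0)1 2/2 satisfied
(0,1)1 2/3 satisfied
(0,2)2 1/2 satisfied
(0,3)2 1/1 satisfied
(1,0)1 2/2 satisfied
(1,1)1 3/3 satisfied
(2,1)1 1/1 satisfied
(2,3)1 0/0 satisfied
(3,0)2 0/0 satisfied
(3,2)1 1/1 satisfied
(4,2)1 1/2 satisfied
(5,0)2 2/2 satisfied
(5,1)2 3/3 satisfied
(5,2)2 3/4 satisfied
(5,3)2 2/2 satisfied
(6,0)2 2/2 satisfied
(6,1)2 3/3 satisfied
(6,2)2 3/3 satisfied
(6,3)2 2/2 satisfied
All meet the threshold, so the configuration is stable.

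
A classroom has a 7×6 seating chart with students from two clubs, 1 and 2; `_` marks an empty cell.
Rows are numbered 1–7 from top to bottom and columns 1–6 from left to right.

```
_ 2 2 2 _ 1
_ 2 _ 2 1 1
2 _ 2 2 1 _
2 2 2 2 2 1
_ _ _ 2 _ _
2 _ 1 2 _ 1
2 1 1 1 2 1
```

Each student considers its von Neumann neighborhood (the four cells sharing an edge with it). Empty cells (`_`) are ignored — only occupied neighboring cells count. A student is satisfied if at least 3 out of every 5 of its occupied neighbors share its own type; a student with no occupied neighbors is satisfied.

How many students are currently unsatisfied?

10

Row 1: (1,2)2 2/2 ✓ · (1,3)2 2/2 ✓ · (1,4)2 2/2 ✓ · (1,6)1 1/1 ✓
Row 2: (2,2)2 1/1 ✓ · (2,4)2 2/3 ✓ · (2,5)1 2/3 ✓ · (2,6)1 2/2 ✓
Row 3: (3,1)2 1/1 ✓ · (3,3)2 2/2 ✓ · (3,4)2 3/4 ✓ · (3,5)1 1/3 ✗
Row 4: (4,1)2 2/2 ✓ · (4,2)2 2/2 ✓ · (4,3)2 3/3 ✓ · (4,4)2 4/4 ✓ · (4,5)2 1/3 ✗ · (4,6)1 0/1 ✗
Row 5: (5,4)2 2/2 ✓
Row 6: (6,1)2 1/1 ✓ · (6,3)1 1/2 ✗ · (6,4)2 1/3 ✗ · (6,6)1 1/1 ✓
Row 7: (7,1)2 1/2 ✗ · (7,2)1 1/2 ✗ · (7,3)1 3/3 ✓ · (7,4)1 1/3 ✗ · (7,5)2 0/2 ✗ · (7,6)1 1/2 ✗
Unsatisfied: (3,5), (4,5), (4,6), (6,3), (6,4), (7,1), (7,2), (7,4), (7,5), (7,6) — 10 in total.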